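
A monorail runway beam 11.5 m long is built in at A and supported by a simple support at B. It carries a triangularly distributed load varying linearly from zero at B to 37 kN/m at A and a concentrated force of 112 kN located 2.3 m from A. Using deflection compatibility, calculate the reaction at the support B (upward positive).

R_B = 48.82 kN

Remove the prop at B; the released (primary) structure is a cantilever built in at A.
Deflection at B on the released cantilever, summing each load's contribution:
  triangular load, peak 37 at the fixed end: w₀L⁴/(30EI) = 21571/EI
  point load 112 at a = 2.3: Pa²(3L − a)/(6EI) = 3180/EI
  δ_0 = 24751/EI
Tip deflection under a unit load at B: L³/(3EI) = 507/EI.
The prop prevents deflection at B: R_B = δ_0/δ_{BB} = 24751/507 = 48.82 kN.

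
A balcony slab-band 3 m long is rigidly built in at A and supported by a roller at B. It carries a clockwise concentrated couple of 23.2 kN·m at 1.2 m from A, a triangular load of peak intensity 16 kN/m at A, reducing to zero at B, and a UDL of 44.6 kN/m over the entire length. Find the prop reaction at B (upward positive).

Take the reaction at B as the redundant and release it; the primary structure is a cantilever fixed at A.
Primary-structure tip deflection at B by superposition:
  clockwise couple 23.2 at a = 1.2: M₀a(2L − a)/(2EI) = 66.82/EI
  triangular load, peak 16 at the fixed end: w₀L⁴/(30EI) = 43.2/EI
  UDL 44.6: wL⁴/(8EI) = 451.6/EI
  δ_0 = 561.6/EI
Flexibility coefficient — unit upward force at B: δ_{BB} = L³/(3EI) = 9/EI.
The prop prevents deflection at B: R_B = δ_0/δ_{BB} = 561.6/9 = 62.4 kN.

R_B = 62.4 kN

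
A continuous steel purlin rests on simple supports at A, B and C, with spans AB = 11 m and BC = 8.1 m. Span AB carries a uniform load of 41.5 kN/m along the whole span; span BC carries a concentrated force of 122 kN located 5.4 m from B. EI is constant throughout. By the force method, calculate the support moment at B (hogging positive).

M_B = 423.6 kN·m

Insert a hinge at B; M_B is the redundant, and each span becomes simply supported.
Discontinuity in slope at B on the released structure — sum the simple-span end rotations:
  span AB: UDL 41.5: wL³/(24EI) = 2302/EI
  span BC: point load 122 at a = 5.4: Pab(L + b)/(6LEI) = 395.3/EI
  relative rotation θ_0 = (2302 + 395.3)/EI = 2697/EI
A unit hogging moment at B produces rotation L₁/(3EI) + L₂/(3EI) = 6.367/EI.
Slope continuity at B: θ_0 = M_B·6.367/EI, so M_B = 2697/6.367 = 423.6 kN·m (hogging).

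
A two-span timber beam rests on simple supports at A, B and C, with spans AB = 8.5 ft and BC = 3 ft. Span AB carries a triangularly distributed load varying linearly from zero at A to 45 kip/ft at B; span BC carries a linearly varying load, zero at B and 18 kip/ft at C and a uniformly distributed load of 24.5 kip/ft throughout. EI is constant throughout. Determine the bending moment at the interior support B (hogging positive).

M_B = 169.9 kip·ft

Insert a hinge at B; M_B is the redundant, and each span becomes simply supported.
End slopes at the hinge B, treating each span as simply supported:
  span AB: triangular load, peak 45: w₀L³/(45EI) = 614.1/EI
  span BC: triangular load, peak 18: 7w₀L³/(360EI) = 9.45/EI
  span BC: UDL 24.5: wL³/(24EI) = 27.56/EI
  relative rotation θ_0 = (614.1 + 37.01)/EI = 651.1/EI
A unit hogging moment at B produces rotation L₁/(3EI) + L₂/(3EI) = 3.833/EI.
Compatibility: M_B·(L₁+L₂)/(3EI) = θ_0, giving M_B = 169.9 kip·ft (hogging).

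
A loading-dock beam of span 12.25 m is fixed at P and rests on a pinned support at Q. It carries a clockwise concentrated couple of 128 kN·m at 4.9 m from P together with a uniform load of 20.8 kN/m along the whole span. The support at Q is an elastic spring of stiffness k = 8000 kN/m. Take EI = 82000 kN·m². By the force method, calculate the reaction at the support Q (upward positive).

R_Q = 103.8 kN

Release the roller at Q. Primary structure: cantilever fixed at P.
Deflection at Q on the released cantilever, summing each load's contribution:
  clockwise couple 128 at a = 4.9: M₀a(2L − a)/(2EI) = 6147/EI
  UDL 20.8: wL⁴/(8EI) = 58549/EI
  δ_0 = 64695/EI
Flexibility coefficient — unit upward force at Q: δ_{QQ} = L³/(3EI) = 612.8/EI.
With EI = 82000 kN·m²: δ_0 = 0.78897 m and δ_{QQ} = 0.007473 m/kN.
Compatibility — the spring shortens by R_Q/k under the reaction it provides: δ_0 − R_Q·δ_{QQ} = R_Q/k. With 1/k = 0.000125 m/kN, R_Q = δ_0 / (δ_{QQ} + 1/k) = 0.78897 / (0.007473 + 0.000125) = 103.8 kN.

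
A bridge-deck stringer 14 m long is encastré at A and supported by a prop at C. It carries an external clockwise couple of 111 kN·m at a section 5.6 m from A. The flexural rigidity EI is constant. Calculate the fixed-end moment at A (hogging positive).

M_A = 4.44 kN·m

Take the reaction at C as the redundant and release it; the primary structure is a cantilever fixed at A.
Deflection at C on the released cantilever, summing each load's contribution:
  clockwise couple 111 at a = 5.6: M₀a(2L − a)/(2EI) = 6962/EI
Tip deflection under a unit load at C: L³/(3EI) = 914.7/EI.
Compatibility at C: δ_0 − R_C·δ_{CC} = 0, so R_C = 6962/914.7 = 7.611 kN.
Moment equilibrium about A: M_A = Σ(load moments about A) − R_C·L = 111 − 7.611×14 = 4.44 kN·m.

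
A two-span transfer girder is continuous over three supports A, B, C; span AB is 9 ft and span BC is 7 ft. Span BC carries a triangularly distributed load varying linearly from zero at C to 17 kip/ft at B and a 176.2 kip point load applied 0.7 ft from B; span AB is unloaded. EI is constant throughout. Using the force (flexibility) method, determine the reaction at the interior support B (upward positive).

Insert a hinge at B; M_B is the redundant, and each span becomes simply supported.
End slopes at the hinge B, treating each span as simply supported:
  span BC: triangular load, peak 17: w₀L³/(45EI) = 129.6/EI
  span BC: point load 176.2 at a = 0.7: Pab(L + b)/(6LEI) = 246.1/EI
  relative rotation θ_0 = (0 + 375.6)/EI = 375.6/EI
A unit hogging moment at B produces rotation L₁/(3EI) + L₂/(3EI) = 5.333/EI.
Compatibility: M_B·(L₁+L₂)/(3EI) = θ_0, giving M_B = 70.43 kip·ft (hogging).
Span AB, ΣM about A with M_B applied at B: R_B^{AB}·9 = 0 + 70.43, so R_B^{AB} = 7.826 kip and R_A = 0 − 7.826 = -7.826 kip.
Span BC, ΣM about C: R_B^{BC}·7 = 1388 + 70.43, so R_B^{BC} = 208.3 kip and R_C = 235.7 − 208.3 = 27.39 kip.
R_B = 7.826 + 208.3 = 216.1 kip.

R_B = 216.1 kip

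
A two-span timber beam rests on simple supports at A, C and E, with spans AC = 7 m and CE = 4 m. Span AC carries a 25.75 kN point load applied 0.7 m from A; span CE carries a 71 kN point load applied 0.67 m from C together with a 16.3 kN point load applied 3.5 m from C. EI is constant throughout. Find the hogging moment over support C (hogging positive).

Release continuity at C by inserting a hinge; the redundant is the internal moment M_C. The primary structure is two simply-supported spans AC and CE.
End slopes at the hinge C, treating each span as simply supported:
  span AC: point load 25.75 at a = 0.7: Pab(L + a)/(6LEI) = 20.82/EI
  span CE: point load 71 at a = 0.67: Pab(L + b)/(6LEI) = 48.38/EI
  span CE: point load 16.3 at a = 3.5: Pab(L + b)/(6LEI) = 5.348/EI
  relative rotation θ_0 = (20.82 + 53.73)/EI = 74.55/EI
A unit hogging moment at C produces rotation L₁/(3EI) + L₂/(3EI) = 3.667/EI.
Slope continuity at C: θ_0 = M_C·3.667/EI, so M_C = 74.55/3.667 = 20.33 kN·m (hogging).

M_C = 20.33 kN·m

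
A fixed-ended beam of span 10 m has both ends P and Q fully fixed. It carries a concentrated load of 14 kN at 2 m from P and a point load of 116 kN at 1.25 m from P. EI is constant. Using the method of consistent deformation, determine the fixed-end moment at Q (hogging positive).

Take the two fixed-end moments M_P, M_Q as redundants; the released structure is the simple span PQ.
Simple-span end rotations at P and Q under the given loads:
  at P: point load 14 at a = 2: Pab(L + b)/(6LEI) = 67.2/EI
  at Q: point load 14 at a = 2: Pab(L + a)/(6LEI) = 44.8/EI
  at P: point load 116 at a = 1.25: Pab(L + b)/(6LEI) = 396.5/EI
  at Q: point load 116 at a = 1.25: Pab(L + a)/(6LEI) = 237.9/EI
  θ_P0 = 463.7/EI,  θ_Q0 = 282.7/EI
Flexibility coefficients: a unit moment at one end gives L/(3EI) there and L/(6EI) at the far end, so f₁₁ = f₂₂ = 3.333/EI and f₁₂ = f₂₁ = 1.667/EI.
Compatibility — zero rotation at each built-in end:
  3.333 M_P + 1.667 M_Q = 463.7
  1.667 M_P + 3.333 M_Q = 282.7
Solving the pair gives M_P = 128.9 kN·m and M_Q = 20.34 kN·m (hogging).

M_Q = 20.34 kN·m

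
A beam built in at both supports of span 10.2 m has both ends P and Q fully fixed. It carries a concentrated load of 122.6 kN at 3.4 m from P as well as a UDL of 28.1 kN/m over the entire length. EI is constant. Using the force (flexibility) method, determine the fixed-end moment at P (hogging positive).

M_P = 428.9 kN·m

Take the two fixed-end moments M_P, M_Q as redundants; the released structure is the simple span PQ.
Simple-span end rotations at P and Q under the given loads:
  at P: point load 122.6 at a = 3.4: Pab(L + b)/(6LEI) = 787.4/EI
  at Q: point load 122.6 at a = 3.4: Pab(L + a)/(6LEI) = 629.9/EI
  at P: UDL 28.1: wL³/(24EI) = 1242/EI
  at Q: UDL 28.1: wL³/(24EI) = 1242/EI
  θ_P0 = 2030/EI,  θ_Q0 = 1872/EI
Flexibility coefficients: a unit moment at one end gives L/(3EI) there and L/(6EI) at the far end, so f₁₁ = f₂₂ = 3.4/EI and f₁₂ = f₂₁ = 1.7/EI.
Compatibility — zero rotation at each built-in end:
  3.4 M_P + 1.7 M_Q = 2030
  1.7 M_P + 3.4 M_Q = 1872
Solving the pair gives M_P = 428.9 kN·m and M_Q = 336.3 kN·m (hogging).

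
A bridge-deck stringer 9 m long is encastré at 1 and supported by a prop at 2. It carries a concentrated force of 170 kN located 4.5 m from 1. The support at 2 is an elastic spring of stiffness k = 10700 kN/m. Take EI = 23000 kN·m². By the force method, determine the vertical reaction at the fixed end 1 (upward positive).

R_1 = 117.3 kN

Remove the prop at 2; the released (primary) structure is a cantilever built in at 1.
Deflection at 2 on the released cantilever, summing each load's contribution:
  point load 170 at a = 4.5: Pa²(3L − a)/(6EI) = 12909/EI
Flexibility coefficient — unit upward force at 2: δ_{22} = L³/(3EI) = 243/EI.
With EI = 23000 kN·m²: δ_0 = 0.56128 m and δ_{22} = 0.010565 m/kN.
Compatibility — the spring shortens by R_2/k under the reaction it provides: δ_0 − R_2·δ_{22} = R_2/k. With 1/k = 0.000093 m/kN, R_2 = δ_0 / (δ_{22} + 1/k) = 0.56128 / (0.010565 + 0.000093) = 52.66 kN.
Vertical equilibrium: R_1 = ΣP − R_2 = 170 − 52.66 = 117.3 kN.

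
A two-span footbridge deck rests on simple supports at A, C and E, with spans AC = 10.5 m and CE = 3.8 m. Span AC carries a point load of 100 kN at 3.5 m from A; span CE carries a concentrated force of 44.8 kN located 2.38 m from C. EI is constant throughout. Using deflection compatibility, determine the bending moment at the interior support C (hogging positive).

M_C = 121.5 kN·m

Insert a hinge at C; M_C is the redundant, and each span becomes simply supported.
Rotations at C on the released spans (each span's end-slope, ×1/EI):
  span AC: point load 100 at a = 3.5: Pab(L + a)/(6LEI) = 544.4/EI
  span CE: point load 44.8 at a = 2.38: Pab(L + b)/(6LEI) = 34.66/EI
  relative rotation θ_0 = (544.4 + 34.66)/EI = 579.1/EI
A unit hogging moment at C produces rotation L₁/(3EI) + L₂/(3EI) = 4.767/EI.
Compatibility: M_C·(L₁+L₂)/(3EI) = θ_0, giving M_C = 121.5 kN·m (hogging).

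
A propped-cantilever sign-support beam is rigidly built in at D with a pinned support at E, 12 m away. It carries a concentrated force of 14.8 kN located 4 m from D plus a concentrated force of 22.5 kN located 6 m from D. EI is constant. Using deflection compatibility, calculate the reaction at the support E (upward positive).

Choose R_E as the redundant. The primary structure is the cantilever fixed at D.
Free-end deflection of the primary structure under the applied loading (downward +):
  point load 14.8 at a = 4: Pa²(3L − a)/(6EI) = 1263/EI
  point load 22.5 at a = 6: Pa²(3L − a)/(6EI) = 4050/EI
  δ_0 = 5313/EI
Flexibility coefficient — unit upward force at E: δ_{EE} = L³/(3EI) = 576/EI.
The prop prevents deflection at E: R_E = δ_0/δ_{EE} = 5313/576 = 9.224 kN.

R_E = 9.224 kN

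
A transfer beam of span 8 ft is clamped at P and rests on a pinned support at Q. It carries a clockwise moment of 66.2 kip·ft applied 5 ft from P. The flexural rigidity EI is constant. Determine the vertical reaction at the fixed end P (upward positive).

R_P = -10.67 kip

Choose R_Q as the redundant. The primary structure is the cantilever fixed at P.
Free-end deflection of the primary structure under the applied loading (downward +):
  clockwise couple 66.2 at a = 5: M₀a(2L − a)/(2EI) = 1820/EI
Tip deflection under a unit load at Q: L³/(3EI) = 170.7/EI.
The prop prevents deflection at Q: R_Q = δ_0/δ_{QQ} = 1820/170.7 = 10.67 kip.
Vertical equilibrium: R_P = ΣP − R_Q = 0 − 10.67 = -10.67 kip.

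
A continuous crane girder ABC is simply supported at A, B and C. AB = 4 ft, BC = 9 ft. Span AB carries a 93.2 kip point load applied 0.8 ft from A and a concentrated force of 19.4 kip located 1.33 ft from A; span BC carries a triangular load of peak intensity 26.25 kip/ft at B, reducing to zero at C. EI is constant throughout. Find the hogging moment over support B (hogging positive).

Take M_B as the redundant. Released structure: two simple spans AB and BC with a hinge at B.
Rotations at B on the released spans (each span's end-slope, ×1/EI):
  span AB: point load 93.2 at a = 0.8: Pab(L + a)/(6LEI) = 47.72/EI
  span AB: point load 19.4 at a = 1.33: Pab(L + a)/(6LEI) = 15.3/EI
  span BC: triangular load, peak 26.25: w₀L³/(45EI) = 425.2/EI
  relative rotation θ_0 = (63.02 + 425.2)/EI = 488.3/EI
A unit hogging moment at B produces rotation L₁/(3EI) + L₂/(3EI) = 4.333/EI.
Compatibility: M_B·(L₁+L₂)/(3EI) = θ_0, giving M_B = 112.7 kip·ft (hogging).

M_B = 112.7 kip·ft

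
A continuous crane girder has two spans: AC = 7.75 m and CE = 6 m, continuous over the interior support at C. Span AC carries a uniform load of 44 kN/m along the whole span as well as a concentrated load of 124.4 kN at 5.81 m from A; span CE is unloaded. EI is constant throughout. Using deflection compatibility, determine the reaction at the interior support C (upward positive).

Release continuity at C by inserting a hinge; the redundant is the internal moment M_C. The primary structure is two simply-supported spans AC and CE.
Rotations at C on the released spans (each span's end-slope, ×1/EI):
  span AC: UDL 44: wL³/(24EI) = 853.4/EI
  span AC: point load 124.4 at a = 5.81: Pab(L + a)/(6LEI) = 408.9/EI
  relative rotation θ_0 = (1262 + 0)/EI = 1262/EI
A unit hogging moment at C produces rotation L₁/(3EI) + L₂/(3EI) = 4.583/EI.
Slope continuity at C: θ_0 = M_C·4.583/EI, so M_C = 1262/4.583 = 275.4 kN·m (hogging).
Span AC, ΣM about A with M_C applied at C: R_C^{AC}·7.75 = 2044 + 275.4, so R_C^{AC} = 299.3 kN and R_A = 465.4 − 299.3 = 166.1 kN.
Span CE, ΣM about E: R_C^{CE}·6 = 0 + 275.4, so R_C^{CE} = 45.9 kN and R_E = 0 − 45.9 = -45.9 kN.
R_C = 299.3 + 45.9 = 345.2 kN.

R_C = 345.2 kN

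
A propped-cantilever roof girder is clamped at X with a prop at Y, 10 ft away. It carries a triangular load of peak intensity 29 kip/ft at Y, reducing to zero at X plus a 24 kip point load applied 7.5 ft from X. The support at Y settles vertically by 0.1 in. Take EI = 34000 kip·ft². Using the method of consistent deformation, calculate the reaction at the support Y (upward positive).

Take the reaction at Y as the redundant and release it; the primary structure is a cantilever fixed at X.
Free-end deflection of the primary structure under the applied loading (downward +):
  triangular load, peak 29 at the free end: 11w₀L⁴/(120EI) = 26583/EI
  point load 24 at a = 7.5: Pa²(3L − a)/(6EI) = 5062/EI
  δ_0 = 31646/EI
Tip deflection under a unit load at Y: L³/(3EI) = 333.3/EI.
With EI = 34000 kip·ft²: δ_0 = 0.93076 ft and δ_{YY} = 0.009804 ft/kip.
Compatibility — the beam at Y must follow the support down by 0.008333 ft: δ_0 − R_Y·δ_{YY} = 0.008333, so R_Y = (0.93076 − 0.008333)/0.009804 = 94.09 kip.

R_Y = 94.09 kip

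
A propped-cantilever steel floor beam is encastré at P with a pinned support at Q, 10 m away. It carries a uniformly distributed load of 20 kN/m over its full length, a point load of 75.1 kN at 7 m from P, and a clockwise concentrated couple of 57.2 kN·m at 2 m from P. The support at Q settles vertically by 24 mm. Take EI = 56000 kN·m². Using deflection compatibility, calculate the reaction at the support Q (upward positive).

R_Q = 116.4 kN

Choose R_Q as the redundant. The primary structure is the cantilever fixed at P.
Deflection at Q on the released cantilever, summing each load's contribution:
  UDL 20: wL⁴/(8EI) = 25000/EI
  point load 75.1 at a = 7: Pa²(3L − a)/(6EI) = 14106/EI
  clockwise couple 57.2 at a = 2: M₀a(2L − a)/(2EI) = 1030/EI
  δ_0 = 40136/EI
Flexibility coefficient — unit upward force at Q: δ_{QQ} = L³/(3EI) = 333.3/EI.
With EI = 56000 kN·m²: δ_0 = 0.71671 m and δ_{QQ} = 0.005952 m/kN.
Compatibility — the beam at Q must follow the support down by 0.024 m: δ_0 − R_Q·δ_{QQ} = 0.024, so R_Q = (0.71671 − 0.024)/0.005952 = 116.4 kN.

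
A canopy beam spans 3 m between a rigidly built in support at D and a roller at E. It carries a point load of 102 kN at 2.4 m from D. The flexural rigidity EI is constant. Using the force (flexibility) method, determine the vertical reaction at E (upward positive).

R_E = 71.81 kN

Take the reaction at E as the redundant and release it; the primary structure is a cantilever fixed at D.
Primary-structure tip deflection at E by superposition:
  point load 102 at a = 2.4: Pa²(3L − a)/(6EI) = 646.3/EI
Flexibility coefficient — unit upward force at E: δ_{EE} = L³/(3EI) = 9/EI.
The prop prevents deflection at E: R_E = δ_0/δ_{EE} = 646.3/9 = 71.81 kN.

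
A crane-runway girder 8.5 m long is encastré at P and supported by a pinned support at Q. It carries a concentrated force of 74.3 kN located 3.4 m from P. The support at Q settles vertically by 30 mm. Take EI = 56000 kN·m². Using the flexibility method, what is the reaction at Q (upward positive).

Remove the prop at Q; the released (primary) structure is a cantilever built in at P.
Deflection at Q on the released cantilever, summing each load's contribution:
  point load 74.3 at a = 3.4: Pa²(3L − a)/(6EI) = 3164/EI
Flexibility coefficient — unit upward force at Q: δ_{QQ} = L³/(3EI) = 204.7/EI.
With EI = 56000 kN·m²: δ_0 = 0.056494 m and δ_{QQ} = 0.003656 m/kN.
Compatibility — the beam at Q must follow the support down by 0.03 m: δ_0 − R_Q·δ_{QQ} = 0.03, so R_Q = (0.056494 − 0.03)/0.003656 = 7.248 kN.

R_Q = 7.248 kN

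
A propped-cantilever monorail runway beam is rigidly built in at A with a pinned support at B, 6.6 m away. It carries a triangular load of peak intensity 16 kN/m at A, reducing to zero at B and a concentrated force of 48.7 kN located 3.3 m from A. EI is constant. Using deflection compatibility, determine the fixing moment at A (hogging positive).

Remove the prop at B; the released (primary) structure is a cantilever built in at A.
Primary-structure tip deflection at B by superposition:
  triangular load, peak 16 at the fixed end: w₀L⁴/(30EI) = 1012/EI
  point load 48.7 at a = 3.3: Pa²(3L − a)/(6EI) = 1458/EI
  δ_0 = 2470/EI
Tip deflection under a unit load at B: L³/(3EI) = 95.83/EI.
The prop prevents deflection at B: R_B = δ_0/δ_{BB} = 2470/95.83 = 25.78 kN.
Moment equilibrium about A: M_A = Σ(load moments about A) − R_B·L = 276.9 − 25.78×6.6 = 106.7 kN·m.

M_A = 106.7 kN·m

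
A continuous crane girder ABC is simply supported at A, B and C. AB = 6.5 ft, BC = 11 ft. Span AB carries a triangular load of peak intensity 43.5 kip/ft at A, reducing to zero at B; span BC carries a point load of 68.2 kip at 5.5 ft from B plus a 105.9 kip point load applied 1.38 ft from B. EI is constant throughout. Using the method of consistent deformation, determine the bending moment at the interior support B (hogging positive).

M_B = 203.5 kip·ft

Take M_B as the redundant. Released structure: two simple spans AB and BC with a hinge at B.
End slopes at the hinge B, treating each span as simply supported:
  span AB: triangular load, peak 43.5: 7w₀L³/(360EI) = 232.3/EI
  span BC: point load 68.2 at a = 5.5: Pab(L + b)/(6LEI) = 515.8/EI
  span BC: point load 105.9 at a = 1.38: Pab(L + b)/(6LEI) = 439.2/EI
  relative rotation θ_0 = (232.3 + 955)/EI = 1187/EI
A unit hogging moment at B produces rotation L₁/(3EI) + L₂/(3EI) = 5.833/EI.
Compatibility: M_B·(L₁+L₂)/(3EI) = θ_0, giving M_B = 203.5 kip·ft (hogging).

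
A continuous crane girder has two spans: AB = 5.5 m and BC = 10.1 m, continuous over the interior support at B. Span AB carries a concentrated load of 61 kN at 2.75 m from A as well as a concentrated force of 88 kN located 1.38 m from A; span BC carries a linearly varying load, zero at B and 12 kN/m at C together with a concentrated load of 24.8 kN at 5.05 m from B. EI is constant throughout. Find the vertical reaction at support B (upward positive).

R_B = 118.6 kN

Take M_B as the redundant. Released structure: two simple spans AB and BC with a hinge at B.
Discontinuity in slope at B on the released structure — sum the simple-span end rotations:
  span AB: point load 61 at a = 2.75: Pab(L + a)/(6LEI) = 115.3/EI
  span AB: point load 88 at a = 1.38: Pab(L + a)/(6LEI) = 104.3/EI
  span BC: triangular load, peak 12: 7w₀L³/(360EI) = 240.4/EI
  span BC: point load 24.8 at a = 5.05: Pab(L + b)/(6LEI) = 158.1/EI
  relative rotation θ_0 = (219.6 + 398.5)/EI = 618.2/EI
A unit hogging moment at B produces rotation L₁/(3EI) + L₂/(3EI) = 5.2/EI.
Compatibility: M_B·(L₁+L₂)/(3EI) = θ_0, giving M_B = 118.9 kN·m (hogging).
Span AB, ΣM about A with M_B applied at B: R_B^{AB}·5.5 = 289.2 + 118.9, so R_B^{AB} = 74.19 kN and R_A = 149 − 74.19 = 74.81 kN.
Span BC, ΣM about C: R_B^{BC}·10.1 = 329.3 + 118.9, so R_B^{BC} = 44.37 kN and R_C = 85.4 − 44.37 = 41.03 kN.
R_B = 74.19 + 44.37 = 118.6 kN.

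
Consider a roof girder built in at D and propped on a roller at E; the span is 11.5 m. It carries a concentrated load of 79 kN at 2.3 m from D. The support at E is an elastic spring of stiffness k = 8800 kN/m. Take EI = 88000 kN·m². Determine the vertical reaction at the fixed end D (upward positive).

R_D = 74.66 kN

Release the roller at E. Primary structure: cantilever fixed at D.
Primary-structure tip deflection at E by superposition:
  point load 79 at a = 2.3: Pa²(3L − a)/(6EI) = 2243/EI
Flexibility coefficient — unit upward force at E: δ_{EE} = L³/(3EI) = 507/EI.
With EI = 88000 kN·m²: δ_0 = 0.025486 m and δ_{EE} = 0.005761 m/kN.
Compatibility — the spring shortens by R_E/k under the reaction it provides: δ_0 − R_E·δ_{EE} = R_E/k. With 1/k = 0.000114 m/kN, R_E = δ_0 / (δ_{EE} + 1/k) = 0.025486 / (0.005761 + 0.000114) = 4.338 kN.
Vertical equilibrium: R_D = ΣP − R_E = 79 − 4.338 = 74.66 kN.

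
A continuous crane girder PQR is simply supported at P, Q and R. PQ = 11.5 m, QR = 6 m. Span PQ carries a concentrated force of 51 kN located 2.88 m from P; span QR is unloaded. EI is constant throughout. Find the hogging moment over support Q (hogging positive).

M_Q = 45.23 kN·m

Take M_Q as the redundant. Released structure: two simple spans PQ and QR with a hinge at Q.
Discontinuity in slope at Q on the released structure — sum the simple-span end rotations:
  span PQ: point load 51 at a = 2.88: Pab(L + a)/(6LEI) = 263.9/EI
  relative rotation θ_0 = (263.9 + 0)/EI = 263.9/EI
A unit hogging moment at Q produces rotation L₁/(3EI) + L₂/(3EI) = 5.833/EI.
Compatibility: M_Q·(L₁+L₂)/(3EI) = θ_0, giving M_Q = 45.23 kN·m (hogging).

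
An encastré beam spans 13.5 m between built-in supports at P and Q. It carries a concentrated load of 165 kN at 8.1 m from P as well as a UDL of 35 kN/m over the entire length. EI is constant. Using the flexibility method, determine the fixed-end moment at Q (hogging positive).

M_Q = 852.3 kN·m

Release both end moments; the primary structure is a simply-supported span PQ with redundants M_P and M_Q.
End rotations of the released simple span under the applied load (×1/EI):
  at P: point load 165 at a = 8.1: Pab(L + b)/(6LEI) = 1684/EI
  at Q: point load 165 at a = 8.1: Pab(L + a)/(6LEI) = 1925/EI
  at P: UDL 35: wL³/(24EI) = 3588/EI
  at Q: UDL 35: wL³/(24EI) = 3588/EI
  θ_P0 = 5272/EI,  θ_Q0 = 5513/EI
Flexibility coefficients: a unit moment at one end gives L/(3EI) there and L/(6EI) at the far end, so f₁₁ = f₂₂ = 4.5/EI and f₁₂ = f₂₁ = 2.25/EI.
Compatibility — zero rotation at each built-in end:
  4.5 M_P + 2.25 M_Q = 5272
  2.25 M_P + 4.5 M_Q = 5513
Solving the pair gives M_P = 745.4 kN·m and M_Q = 852.3 kN·m (hogging).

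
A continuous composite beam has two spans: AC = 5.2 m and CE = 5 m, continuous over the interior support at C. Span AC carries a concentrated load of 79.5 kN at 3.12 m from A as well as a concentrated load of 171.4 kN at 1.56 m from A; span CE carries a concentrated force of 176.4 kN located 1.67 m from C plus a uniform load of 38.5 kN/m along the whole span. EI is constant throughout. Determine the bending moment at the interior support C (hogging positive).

M_C = 241.6 kN·m

Take M_C as the redundant. Released structure: two simple spans AC and CE with a hinge at C.
End slopes at the hinge C, treating each span as simply supported:
  span AC: point load 79.5 at a = 3.12: Pab(L + a)/(6LEI) = 137.6/EI
  span AC: point load 171.4 at a = 1.56: Pab(L + a)/(6LEI) = 210.9/EI
  span CE: point load 176.4 at a = 1.67: Pab(L + b)/(6LEI) = 272.4/EI
  span CE: UDL 38.5: wL³/(24EI) = 200.5/EI
  relative rotation θ_0 = (348.5 + 472.9)/EI = 821.4/EI
A unit hogging moment at C produces rotation L₁/(3EI) + L₂/(3EI) = 3.4/EI.
Slope continuity at C: θ_0 = M_C·3.4/EI, so M_C = 821.4/3.4 = 241.6 kN·m (hogging).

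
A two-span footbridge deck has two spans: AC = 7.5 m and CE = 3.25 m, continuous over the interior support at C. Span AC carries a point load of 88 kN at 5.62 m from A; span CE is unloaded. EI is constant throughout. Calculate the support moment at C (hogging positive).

Take M_C as the redundant. Released structure: two simple spans AC and CE with a hinge at C.
Discontinuity in slope at C on the released structure — sum the simple-span end rotations:
  span AC: point load 88 at a = 5.62: Pab(L + a)/(6LEI) = 271.1/EI
  relative rotation θ_0 = (271.1 + 0)/EI = 271.1/EI
A unit hogging moment at C produces rotation L₁/(3EI) + L₂/(3EI) = 3.583/EI.
Slope continuity at C: θ_0 = M_C·3.583/EI, so M_C = 271.1/3.583 = 75.65 kN·m (hogging).

M_C = 75.65 kN·m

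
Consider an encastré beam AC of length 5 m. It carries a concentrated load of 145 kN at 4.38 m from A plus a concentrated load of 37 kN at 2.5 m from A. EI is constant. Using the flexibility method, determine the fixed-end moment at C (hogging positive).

Release both end moments; the primary structure is a simply-supported span AC with redundants M_A and M_C.
Simple-span end rotations at A and C under the given loads:
  at A: point load 145 at a = 4.38: Pab(L + b)/(6LEI) = 73.76/EI
  at C: point load 145 at a = 4.38: Pab(L + a)/(6LEI) = 123.1/EI
  at A: point load 37 at a = 2.5: Pab(L + b)/(6LEI) = 57.81/EI
  at C: point load 37 at a = 2.5: Pab(L + a)/(6LEI) = 57.81/EI
  θ_A0 = 131.6/EI,  θ_C0 = 180.9/EI
Flexibility coefficients: a unit moment at one end gives L/(3EI) there and L/(6EI) at the far end, so f₁₁ = f₂₂ = 1.667/EI and f₁₂ = f₂₁ = 0.8333/EI.
Compatibility — zero rotation at each built-in end:
  1.667 M_A + 0.8333 M_C = 131.6
  0.8333 M_A + 1.667 M_C = 180.9
Solving the pair gives M_A = 32.89 kN·m and M_C = 92.11 kN·m (hogging).

M_C = 92.11 kN·m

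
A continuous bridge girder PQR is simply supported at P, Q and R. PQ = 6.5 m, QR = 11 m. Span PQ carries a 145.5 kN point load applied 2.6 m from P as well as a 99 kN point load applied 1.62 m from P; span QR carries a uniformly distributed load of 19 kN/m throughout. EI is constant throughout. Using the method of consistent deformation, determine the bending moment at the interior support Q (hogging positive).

Release continuity at Q by inserting a hinge; the redundant is the internal moment M_Q. The primary structure is two simply-supported spans PQ and QR.
Rotations at Q on the released spans (each span's end-slope, ×1/EI):
  span PQ: point load 145.5 at a = 2.6: Pab(L + a)/(6LEI) = 344.3/EI
  span PQ: point load 99 at a = 1.62: Pab(L + a)/(6LEI) = 163/EI
  span QR: UDL 19: wL³/(24EI) = 1054/EI
  relative rotation θ_0 = (507.2 + 1054)/EI = 1561/EI
A unit hogging moment at Q produces rotation L₁/(3EI) + L₂/(3EI) = 5.833/EI.
Slope continuity at Q: θ_0 = M_Q·5.833/EI, so M_Q = 1561/5.833 = 267.6 kN·m (hogging).

M_Q = 267.6 kN·m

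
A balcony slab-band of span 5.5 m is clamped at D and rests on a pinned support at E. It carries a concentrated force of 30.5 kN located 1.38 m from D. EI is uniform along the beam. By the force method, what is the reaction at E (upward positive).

R_E = 2.639 kN

Remove the prop at E; the released (primary) structure is a cantilever built in at D.
Deflection at E on the released cantilever, summing each load's contribution:
  point load 30.5 at a = 1.38: Pa²(3L − a)/(6EI) = 146.4/EI
Tip deflection under a unit load at E: L³/(3EI) = 55.46/EI.
Compatibility at E: δ_0 − R_E·δ_{EE} = 0, so R_E = 146.4/55.46 = 2.639 kN.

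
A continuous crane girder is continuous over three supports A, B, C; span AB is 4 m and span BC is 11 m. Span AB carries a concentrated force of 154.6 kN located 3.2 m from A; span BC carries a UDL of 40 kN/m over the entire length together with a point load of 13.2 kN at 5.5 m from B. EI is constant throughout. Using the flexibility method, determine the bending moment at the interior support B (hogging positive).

Insert a hinge at B; M_B is the redundant, and each span becomes simply supported.
End slopes at the hinge B, treating each span as simply supported:
  span AB: point load 154.6 at a = 3.2: Pab(L + a)/(6LEI) = 118.7/EI
  span BC: UDL 40: wL³/(24EI) = 2218/EI
  span BC: point load 13.2 at a = 5.5: Pab(L + b)/(6LEI) = 99.83/EI
  relative rotation θ_0 = (118.7 + 2318)/EI = 2437/EI
A unit hogging moment at B produces rotation L₁/(3EI) + L₂/(3EI) = 5/EI.
Slope continuity at B: θ_0 = M_B·5/EI, so M_B = 2437/5 = 487.4 kN·m (hogging).

M_B = 487.4 kN·m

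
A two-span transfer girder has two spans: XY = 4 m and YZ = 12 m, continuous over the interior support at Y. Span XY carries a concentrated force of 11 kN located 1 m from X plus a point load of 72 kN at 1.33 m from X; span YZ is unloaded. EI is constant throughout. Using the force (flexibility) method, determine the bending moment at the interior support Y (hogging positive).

Release continuity at Y by inserting a hinge; the redundant is the internal moment M_Y. The primary structure is two simply-supported spans XY and YZ.
Discontinuity in slope at Y on the released structure — sum the simple-span end rotations:
  span XY: point load 11 at a = 1: Pab(L + a)/(6LEI) = 6.875/EI
  span XY: point load 72 at a = 1.33: Pab(L + a)/(6LEI) = 56.78/EI
  relative rotation θ_0 = (63.66 + 0)/EI = 63.66/EI
A unit hogging moment at Y produces rotation L₁/(3EI) + L₂/(3EI) = 5.333/EI.
Compatibility: M_Y·(L₁+L₂)/(3EI) = θ_0, giving M_Y = 11.94 kN·m (hogging).

M_Y = 11.94 kN·m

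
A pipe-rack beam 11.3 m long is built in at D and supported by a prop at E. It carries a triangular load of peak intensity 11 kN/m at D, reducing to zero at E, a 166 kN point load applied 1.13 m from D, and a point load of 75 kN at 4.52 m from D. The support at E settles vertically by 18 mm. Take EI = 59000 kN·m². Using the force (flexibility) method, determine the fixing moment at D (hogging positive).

Remove the prop at E; the released (primary) structure is a cantilever built in at D.
Free-end deflection of the primary structure under the applied loading (downward +):
  triangular load, peak 11 at the fixed end: w₀L⁴/(30EI) = 5978/EI
  point load 166 at a = 1.13: Pa²(3L − a)/(6EI) = 1158/EI
  point load 75 at a = 4.52: Pa²(3L − a)/(6EI) = 7503/EI
  δ_0 = 14639/EI
Flexibility coefficient — unit upward force at E: δ_{EE} = L³/(3EI) = 481/EI.
With EI = 59000 kN·m²: δ_0 = 0.24812 m and δ_{EE} = 0.008152 m/kN.
Compatibility — the beam at E must follow the support down by 0.018 m: δ_0 − R_E·δ_{EE} = 0.018, so R_E = (0.24812 − 0.018)/0.008152 = 28.23 kN.
Moment equilibrium about D: M_D = Σ(load moments about D) − R_E·L = 760.7 − 28.23×11.3 = 441.7 kN·m.

M_D = 441.7 kN·m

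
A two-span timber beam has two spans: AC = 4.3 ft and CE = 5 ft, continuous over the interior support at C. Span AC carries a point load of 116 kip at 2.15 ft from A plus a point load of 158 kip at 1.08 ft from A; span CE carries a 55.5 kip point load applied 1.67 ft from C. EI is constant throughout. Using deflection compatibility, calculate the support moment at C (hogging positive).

M_C = 107.8 kip·ft

Release continuity at C by inserting a hinge; the redundant is the internal moment M_C. The primary structure is two simply-supported spans AC and CE.
Discontinuity in slope at C on the released structure — sum the simple-span end rotations:
  span AC: point load 116 at a = 2.15: Pab(L + a)/(6LEI) = 134.1/EI
  span AC: point load 158 at a = 1.08: Pab(L + a)/(6LEI) = 114.6/EI
  span CE: point load 55.5 at a = 1.67: Pab(L + b)/(6LEI) = 85.7/EI
  relative rotation θ_0 = (248.6 + 85.7)/EI = 334.3/EI
A unit hogging moment at C produces rotation L₁/(3EI) + L₂/(3EI) = 3.1/EI.
Slope continuity at C: θ_0 = M_C·3.1/EI, so M_C = 334.3/3.1 = 107.8 kip·ft (hogging).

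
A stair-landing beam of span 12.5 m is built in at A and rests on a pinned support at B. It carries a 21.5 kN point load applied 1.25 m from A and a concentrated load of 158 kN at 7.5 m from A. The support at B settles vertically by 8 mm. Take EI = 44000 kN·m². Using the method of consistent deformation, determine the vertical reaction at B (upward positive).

Choose R_B as the redundant. The primary structure is the cantilever fixed at A.
Primary-structure tip deflection at B by superposition:
  point load 21.5 at a = 1.25: Pa²(3L − a)/(6EI) = 203/EI
  point load 158 at a = 7.5: Pa²(3L − a)/(6EI) = 44438/EI
  δ_0 = 44640/EI
Flexibility coefficient — unit upward force at B: δ_{BB} = L³/(3EI) = 651/EI.
With EI = 44000 kN·m²: δ_0 = 1.0146 m and δ_{BB} = 0.014796 m/kN.
Compatibility — the beam at B must follow the support down by 0.008 m: δ_0 − R_B·δ_{BB} = 0.008, so R_B = (1.0146 − 0.008)/0.014796 = 68.03 kN.

R_B = 68.03 kN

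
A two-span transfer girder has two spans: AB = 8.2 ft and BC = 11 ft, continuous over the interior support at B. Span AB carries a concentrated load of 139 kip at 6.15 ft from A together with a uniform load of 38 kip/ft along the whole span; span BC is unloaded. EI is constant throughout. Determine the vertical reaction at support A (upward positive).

Insert a hinge at B; M_B is the redundant, and each span becomes simply supported.
End slopes at the hinge B, treating each span as simply supported:
  span AB: point load 139 at a = 6.15: Pab(L + a)/(6LEI) = 511.1/EI
  span AB: UDL 38: wL³/(24EI) = 873/EI
  relative rotation θ_0 = (1384 + 0)/EI = 1384/EI
A unit hogging moment at B produces rotation L₁/(3EI) + L₂/(3EI) = 6.4/EI.
Compatibility: M_B·(L₁+L₂)/(3EI) = θ_0, giving M_B = 216.3 kip·ft (hogging).
Span AB, ΣM about A with M_B applied at B: R_B^{AB}·8.2 = 2132 + 216.3, so R_B^{AB} = 286.4 kip and R_A = 450.6 − 286.4 = 164.2 kip.

R_A = 164.2 kip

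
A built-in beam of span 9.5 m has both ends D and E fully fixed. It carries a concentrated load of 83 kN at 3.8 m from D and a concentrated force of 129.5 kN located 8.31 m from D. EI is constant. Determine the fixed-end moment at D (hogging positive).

M_D = 130.4 kN·m

Take the two fixed-end moments M_D, M_E as redundants; the released structure is the simple span DE.
End rotations of the released simple span under the applied load (×1/EI):
  at D: point load 83 at a = 3.8: Pab(L + b)/(6LEI) = 479.4/EI
  at E: point load 83 at a = 3.8: Pab(L + a)/(6LEI) = 419.5/EI
  at D: point load 129.5 at a = 8.31: Pab(L + b)/(6LEI) = 240.2/EI
  at E: point load 129.5 at a = 8.31: Pab(L + a)/(6LEI) = 400.1/EI
  θ_D0 = 719.6/EI,  θ_E0 = 819.6/EI
Flexibility coefficients: a unit moment at one end gives L/(3EI) there and L/(6EI) at the far end, so f₁₁ = f₂₂ = 3.167/EI and f₁₂ = f₂₁ = 1.583/EI.
Compatibility — zero rotation at each built-in end:
  3.167 M_D + 1.583 M_E = 719.6
  1.583 M_D + 3.167 M_E = 819.6
Solving the pair gives M_D = 130.4 kN·m and M_E = 193.6 kN·m (hogging).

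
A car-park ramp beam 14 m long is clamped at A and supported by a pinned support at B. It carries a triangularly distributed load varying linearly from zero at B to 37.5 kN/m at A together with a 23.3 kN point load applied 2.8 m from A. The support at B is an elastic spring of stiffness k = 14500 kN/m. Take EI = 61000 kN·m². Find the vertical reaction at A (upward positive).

R_A = 232.2 kN

Remove the prop at B; the released (primary) structure is a cantilever built in at A.
Deflection at B on the released cantilever, summing each load's contribution:
  triangular load, peak 37.5 at the fixed end: w₀L⁴/(30EI) = 48020/EI
  point load 23.3 at a = 2.8: Pa²(3L − a)/(6EI) = 1193/EI
  δ_0 = 49213/EI
Flexibility coefficient — unit upward force at B: δ_{BB} = L³/(3EI) = 914.7/EI.
With EI = 61000 kN·m²: δ_0 = 0.80678 m and δ_{BB} = 0.014995 m/kN.
Compatibility — the spring shortens by R_B/k under the reaction it provides: δ_0 − R_B·δ_{BB} = R_B/k. With 1/k = 0.000069 m/kN, R_B = δ_0 / (δ_{BB} + 1/k) = 0.80678 / (0.014995 + 0.000069) = 53.56 kN.
Vertical equilibrium: R_A = ΣP − R_B = 285.8 − 53.56 = 232.2 kN.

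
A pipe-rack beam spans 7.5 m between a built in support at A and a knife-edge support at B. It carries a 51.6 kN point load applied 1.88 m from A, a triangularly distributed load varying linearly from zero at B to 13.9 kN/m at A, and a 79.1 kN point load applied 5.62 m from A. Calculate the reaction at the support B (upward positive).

R_B = 64.86 kN

Take the reaction at B as the redundant and release it; the primary structure is a cantilever fixed at A.
Primary-structure tip deflection at B by superposition:
  point load 51.6 at a = 1.88: Pa²(3L − a)/(6EI) = 626.8/EI
  triangular load, peak 13.9 at the fixed end: w₀L⁴/(30EI) = 1466/EI
  point load 79.1 at a = 5.62: Pa²(3L − a)/(6EI) = 7029/EI
  δ_0 = 9121/EI
Tip deflection under a unit load at B: L³/(3EI) = 140.6/EI.
The prop prevents deflection at B: R_B = δ_0/δ_{BB} = 9121/140.6 = 64.86 kN.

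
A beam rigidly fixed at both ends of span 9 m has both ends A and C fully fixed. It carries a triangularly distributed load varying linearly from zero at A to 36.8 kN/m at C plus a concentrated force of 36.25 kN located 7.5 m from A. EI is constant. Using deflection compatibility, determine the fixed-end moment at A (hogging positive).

Take the two fixed-end moments M_A, M_C as redundants; the released structure is the simple span AC.
Simple-span end rotations at A and C under the given loads:
  at A: triangular load, peak 36.8: 7w₀L³/(360EI) = 521.6/EI
  at C: triangular load, peak 36.8: w₀L³/(45EI) = 596.2/EI
  at A: point load 36.25 at a = 7.5: Pab(L + b)/(6LEI) = 79.3/EI
  at C: point load 36.25 at a = 7.5: Pab(L + a)/(6LEI) = 124.6/EI
  θ_A0 = 600.9/EI,  θ_C0 = 720.8/EI
Flexibility coefficients: a unit moment at one end gives L/(3EI) there and L/(6EI) at the far end, so f₁₁ = f₂₂ = 3/EI and f₁₂ = f₂₁ = 1.5/EI.
Compatibility — zero rotation at each built-in end:
  3 M_A + 1.5 M_C = 600.9
  1.5 M_A + 3 M_C = 720.8
Solving the pair gives M_A = 106.9 kN·m and M_C = 186.8 kN·m (hogging).

M_A = 106.9 kN·m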